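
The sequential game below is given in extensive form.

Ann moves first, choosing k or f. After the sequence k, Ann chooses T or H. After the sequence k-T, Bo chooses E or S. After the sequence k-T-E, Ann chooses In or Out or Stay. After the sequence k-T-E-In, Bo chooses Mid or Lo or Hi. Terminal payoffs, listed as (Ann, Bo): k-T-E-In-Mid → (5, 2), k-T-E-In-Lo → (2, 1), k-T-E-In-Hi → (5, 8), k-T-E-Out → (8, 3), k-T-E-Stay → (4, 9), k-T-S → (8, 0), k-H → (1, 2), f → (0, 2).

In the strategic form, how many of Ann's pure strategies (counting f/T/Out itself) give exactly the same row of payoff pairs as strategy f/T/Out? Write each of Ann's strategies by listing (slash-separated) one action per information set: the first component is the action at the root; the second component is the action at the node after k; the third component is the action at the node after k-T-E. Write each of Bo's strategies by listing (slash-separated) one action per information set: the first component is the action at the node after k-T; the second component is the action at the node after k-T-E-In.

Row for f/T/Out (columns E/Mid, E/Lo, E/Hi, S/Mid, S/Lo, S/Hi): (0,2) (0,2) (0,2) (0,2) (0,2) (0,2).
Under f/T/Out, Ann's choice at the node after k and at the node after k-T-E can never be reached regardless of what Bo does, so varying those choices leaves every outcome unchanged.
Holding the reachable choices fixed and varying the unreachable ones freely already gives 2 × 3 = 6 equivalent strategies.
No other strategy reproduces this row, so those 6 are the full class: f/T/In, f/T/Out, f/T/Stay, f/H/In, f/H/Out, f/H/Stay.

6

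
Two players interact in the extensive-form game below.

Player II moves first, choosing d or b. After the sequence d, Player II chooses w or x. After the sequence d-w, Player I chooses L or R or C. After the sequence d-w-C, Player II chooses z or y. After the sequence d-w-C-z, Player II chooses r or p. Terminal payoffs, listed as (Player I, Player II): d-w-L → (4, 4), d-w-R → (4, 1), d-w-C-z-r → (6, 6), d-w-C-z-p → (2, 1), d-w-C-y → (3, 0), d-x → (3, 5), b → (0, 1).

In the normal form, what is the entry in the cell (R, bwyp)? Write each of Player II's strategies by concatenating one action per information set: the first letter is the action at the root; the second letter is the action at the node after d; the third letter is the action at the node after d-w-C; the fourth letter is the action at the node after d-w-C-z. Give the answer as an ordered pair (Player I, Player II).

Trace the play path from the root:
  Player II plays b
→ terminal payoff (0, 1).
(Player I's choice at the node after d-w is never reached on this path, so it doesn't affect the outcome.)

(0, 1)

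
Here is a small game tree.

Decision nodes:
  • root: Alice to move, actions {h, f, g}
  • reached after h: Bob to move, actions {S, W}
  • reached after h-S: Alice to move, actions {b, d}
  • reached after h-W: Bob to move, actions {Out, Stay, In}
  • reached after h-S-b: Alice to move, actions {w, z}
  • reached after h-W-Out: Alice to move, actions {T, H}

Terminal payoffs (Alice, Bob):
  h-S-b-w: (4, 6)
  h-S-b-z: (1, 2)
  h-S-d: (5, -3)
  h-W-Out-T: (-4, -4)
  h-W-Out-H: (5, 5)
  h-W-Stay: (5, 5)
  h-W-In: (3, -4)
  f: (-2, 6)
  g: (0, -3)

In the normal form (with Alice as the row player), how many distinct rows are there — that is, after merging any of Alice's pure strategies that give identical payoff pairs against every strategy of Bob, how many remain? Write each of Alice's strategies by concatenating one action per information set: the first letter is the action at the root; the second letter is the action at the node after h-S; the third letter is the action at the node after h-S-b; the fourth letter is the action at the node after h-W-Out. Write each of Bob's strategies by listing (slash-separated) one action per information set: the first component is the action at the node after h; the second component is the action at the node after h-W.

8

Alice has 24 pure strategies: hbwT, hbwH, hbzT, hbzH, hdwT, hdwH, hdzT, hdzH, fbwT, fbwH, fbzT, fbzH, fdwT, fdwH, fdzT, fdzH, gbwT, gbwH, gbzT, gbzH, gdwT, gdwH, gdzT, gdzH. Columns: S/Out, S/Stay, S/In, W/Out, W/Stay, W/In.
{hbwT} → row (4,6) (4,6) (4,6) (-4,-4) (5,5) (3,-4)
{hbwH} → row (4,6) (4,6) (4,6) (5,5) (5,5) (3,-4)
{hbzT} → row (1,2) (1,2) (1,2) (-4,-4) (5,5) (3,-4)
{hbzH} → row (1,2) (1,2) (1,2) (5,5) (5,5) (3,-4)
{hdwT, hdzT} → row (5,-3) (5,-3) (5,-3) (-4,-4) (5,5) (3,-4)
{hdwH, hdzH} → row (5,-3) (5,-3) (5,-3) (5,5) (5,5) (3,-4)
{fbwT, fbwH, fbzT, fbzH, fdwT, fdwH, fdzT, fdzH} → row (-2,6) (-2,6) (-2,6) (-2,6) (-2,6) (-2,6)
{gbwT, gbwH, gbzT, gbzH, gdwT, gdwH, gdzT, gdzH} → row (0,-3) (0,-3) (0,-3) (0,-3) (0,-3) (0,-3)
That's 8 distinct rows out of 24 strategies.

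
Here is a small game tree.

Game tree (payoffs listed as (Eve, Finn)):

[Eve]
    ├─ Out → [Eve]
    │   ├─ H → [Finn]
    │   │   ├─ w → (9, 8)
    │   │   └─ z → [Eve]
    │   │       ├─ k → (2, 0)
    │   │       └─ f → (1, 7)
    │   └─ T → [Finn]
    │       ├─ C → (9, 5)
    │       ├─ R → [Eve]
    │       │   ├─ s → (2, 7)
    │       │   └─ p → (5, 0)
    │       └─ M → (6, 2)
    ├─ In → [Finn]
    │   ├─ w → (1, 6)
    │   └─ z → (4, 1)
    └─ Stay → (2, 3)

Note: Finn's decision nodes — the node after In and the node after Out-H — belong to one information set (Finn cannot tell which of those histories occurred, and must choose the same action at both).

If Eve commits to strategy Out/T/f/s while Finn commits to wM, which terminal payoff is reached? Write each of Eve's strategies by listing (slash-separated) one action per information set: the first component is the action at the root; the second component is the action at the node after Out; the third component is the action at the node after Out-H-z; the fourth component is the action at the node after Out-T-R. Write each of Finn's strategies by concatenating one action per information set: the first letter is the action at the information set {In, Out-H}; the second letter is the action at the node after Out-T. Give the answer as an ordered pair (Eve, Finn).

(6, 2)

Trace the play path from the root:
  Eve plays Out
  Eve plays T at [Out]
  Finn plays M at [Out-T]
→ terminal payoff (6, 2).
(Eve's choice at the node after Out-H-z is never reached on this path, so it doesn't affect the outcome.)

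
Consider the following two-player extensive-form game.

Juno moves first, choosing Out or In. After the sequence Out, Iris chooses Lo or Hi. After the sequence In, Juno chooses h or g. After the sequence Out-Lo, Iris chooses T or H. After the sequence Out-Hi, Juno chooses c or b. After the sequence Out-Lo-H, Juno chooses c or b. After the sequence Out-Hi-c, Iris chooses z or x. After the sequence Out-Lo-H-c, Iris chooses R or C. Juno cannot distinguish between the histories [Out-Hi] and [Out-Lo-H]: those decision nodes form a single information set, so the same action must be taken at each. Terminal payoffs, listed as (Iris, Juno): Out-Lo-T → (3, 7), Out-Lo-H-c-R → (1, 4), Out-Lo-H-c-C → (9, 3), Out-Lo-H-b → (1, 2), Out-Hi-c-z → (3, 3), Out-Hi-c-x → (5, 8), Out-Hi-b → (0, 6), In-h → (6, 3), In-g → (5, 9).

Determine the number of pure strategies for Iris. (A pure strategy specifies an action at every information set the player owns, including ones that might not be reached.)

Iris owns the node after Out with actions {Lo, Hi} — two choices.
Iris owns the node after Out-Lo with actions {T, H} — two choices.
Iris owns the node after Out-Hi-c with actions {z, x} — two choices.
Iris owns the node after Out-Lo-H-c with actions {R, C} — two choices.
A pure strategy fixes one action at each information set independently, so the count is the product 2 × 2 × 2 × 2 = 16.

16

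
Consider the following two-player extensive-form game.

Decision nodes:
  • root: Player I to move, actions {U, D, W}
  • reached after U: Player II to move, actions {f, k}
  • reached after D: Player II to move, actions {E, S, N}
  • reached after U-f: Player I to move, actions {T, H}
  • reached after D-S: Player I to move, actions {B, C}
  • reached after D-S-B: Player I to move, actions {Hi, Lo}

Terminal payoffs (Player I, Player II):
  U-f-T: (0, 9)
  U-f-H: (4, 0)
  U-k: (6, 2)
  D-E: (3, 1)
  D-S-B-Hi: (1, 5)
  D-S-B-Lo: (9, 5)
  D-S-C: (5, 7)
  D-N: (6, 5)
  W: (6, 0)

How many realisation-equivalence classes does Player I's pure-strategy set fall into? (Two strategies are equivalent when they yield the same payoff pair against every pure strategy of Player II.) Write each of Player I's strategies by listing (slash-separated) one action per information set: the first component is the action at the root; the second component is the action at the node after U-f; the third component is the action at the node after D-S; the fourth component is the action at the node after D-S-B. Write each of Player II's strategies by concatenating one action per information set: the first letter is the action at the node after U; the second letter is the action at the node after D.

Player I has 24 pure strategies: U/T/B/Hi, U/T/B/Lo, U/T/C/Hi, U/T/C/Lo, U/H/B/Hi, U/H/B/Lo, U/H/C/Hi, U/H/C/Lo, D/T/B/Hi, D/T/B/Lo, D/T/C/Hi, D/T/C/Lo, D/H/B/Hi, D/H/B/Lo, D/H/C/Hi, D/H/C/Lo, W/T/B/Hi, W/T/B/Lo, W/T/C/Hi, W/T/C/Lo, W/H/B/Hi, W/H/B/Lo, W/H/C/Hi, W/H/C/Lo. Columns: fE, fS, fN, kE, kS, kN.
{U/T/B/Hi, U/T/B/Lo, U/T/C/Hi, U/T/C/Lo} → row (0,9) (0,9) (0,9) (6,2) (6,2) (6,2)
{U/H/B/Hi, U/H/B/Lo, U/H/C/Hi, U/H/C/Lo} → row (4,0) (4,0) (4,0) (6,2) (6,2) (6,2)
{D/T/B/Hi, D/H/B/Hi} → row (3,1) (1,5) (6,5) (3,1) (1,5) (6,5)
{D/T/B/Lo, D/H/B/Lo} → row (3,1) (9,5) (6,5) (3,1) (9,5) (6,5)
{D/T/C/Hi, D/T/C/Lo, D/H/C/Hi, D/H/C/Lo} → row (3,1) (5,7) (6,5) (3,1) (5,7) (6,5)
{W/T/B/Hi, W/T/B/Lo, W/T/C/Hi, W/T/C/Lo, W/H/B/Hi, W/H/B/Lo, W/H/C/Hi, W/H/C/Lo} → row (6,0) (6,0) (6,0) (6,0) (6,0) (6,0)
That's 6 distinct rows out of 24 strategies.

6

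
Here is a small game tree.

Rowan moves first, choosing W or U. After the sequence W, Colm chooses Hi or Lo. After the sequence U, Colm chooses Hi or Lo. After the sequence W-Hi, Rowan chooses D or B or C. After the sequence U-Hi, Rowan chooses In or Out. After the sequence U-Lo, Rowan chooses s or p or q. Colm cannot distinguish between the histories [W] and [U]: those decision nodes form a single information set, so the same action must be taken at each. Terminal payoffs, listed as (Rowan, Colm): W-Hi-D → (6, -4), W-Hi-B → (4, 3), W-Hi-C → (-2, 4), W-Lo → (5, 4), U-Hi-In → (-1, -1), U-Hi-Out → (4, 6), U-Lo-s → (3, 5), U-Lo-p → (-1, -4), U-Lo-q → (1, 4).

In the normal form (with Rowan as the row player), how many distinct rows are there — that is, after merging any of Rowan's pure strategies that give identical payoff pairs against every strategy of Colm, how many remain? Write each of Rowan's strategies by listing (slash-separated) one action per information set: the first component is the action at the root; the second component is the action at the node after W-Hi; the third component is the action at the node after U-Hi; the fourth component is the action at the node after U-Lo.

Rowan has 36 pure strategies: W/D/In/s, W/D/In/p, W/D/In/q, W/D/Out/s, W/D/Out/p, W/D/Out/q, W/B/In/s, W/B/In/p, W/B/In/q, W/B/Out/s, W/B/Out/p, W/B/Out/q, W/C/In/s, W/C/In/p, W/C/In/q, W/C/Out/s, W/C/Out/p, W/C/Out/q, U/D/In/s, U/D/In/p, U/D/In/q, U/D/Out/s, U/D/Out/p, U/D/Out/q, U/B/In/s, U/B/In/p, U/B/In/q, U/B/Out/s, U/B/Out/p, U/B/Out/q, U/C/In/s, U/C/In/p, U/C/In/q, U/C/Out/s, U/C/Out/p, U/C/Out/q. Columns: Hi, Lo.
{W/D/In/s, W/D/In/p, W/D/In/q, W/D/Out/s, W/D/Out/p, W/D/Out/q} → row (6,-4) (5,4)
{W/B/In/s, W/B/In/p, W/B/In/q, W/B/Out/s, W/B/Out/p, W/B/Out/q} → row (4,3) (5,4)
{W/C/In/s, W/C/In/p, W/C/In/q, W/C/Out/s, W/C/Out/p, W/C/Out/q} → row (-2,4) (5,4)
{U/D/In/s, U/B/In/s, U/C/In/s} → row (-1,-1) (3,5)
{U/D/In/p, U/B/In/p, U/C/In/p} → row (-1,-1) (-1,-4)
{U/D/In/q, U/B/In/q, U/C/In/q} → row (-1,-1) (1,4)
{U/D/Out/s, U/B/Out/s, U/C/Out/s} → row (4,6) (3,5)
{U/D/Out/p, U/B/Out/p, U/C/Out/p} → row (4,6) (-1,-4)
{U/D/Out/q, U/B/Out/q, U/C/Out/q} → row (4,6) (1,4)
That's 9 distinct rows out of 36 strategies.

9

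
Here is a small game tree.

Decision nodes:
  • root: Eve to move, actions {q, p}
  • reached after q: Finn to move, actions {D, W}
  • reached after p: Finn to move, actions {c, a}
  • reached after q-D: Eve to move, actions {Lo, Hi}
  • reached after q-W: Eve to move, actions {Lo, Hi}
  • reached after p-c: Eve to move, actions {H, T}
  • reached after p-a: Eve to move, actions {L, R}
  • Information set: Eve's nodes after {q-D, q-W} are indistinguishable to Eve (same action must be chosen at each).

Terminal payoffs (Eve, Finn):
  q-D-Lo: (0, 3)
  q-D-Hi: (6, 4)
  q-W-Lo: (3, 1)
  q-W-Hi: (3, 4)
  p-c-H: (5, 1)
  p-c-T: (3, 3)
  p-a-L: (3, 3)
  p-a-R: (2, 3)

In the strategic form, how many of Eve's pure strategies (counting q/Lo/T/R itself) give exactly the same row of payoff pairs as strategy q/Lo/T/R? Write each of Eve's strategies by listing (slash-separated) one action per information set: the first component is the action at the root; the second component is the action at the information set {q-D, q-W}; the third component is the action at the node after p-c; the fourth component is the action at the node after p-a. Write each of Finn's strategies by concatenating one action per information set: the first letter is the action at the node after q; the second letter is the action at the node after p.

Row for q/Lo/T/R (columns Dc, Da, Wc, Wa): (0,3) (0,3) (3,1) (3,1).
Under q/Lo/T/R, Eve's choice at the node after p-c and at the node after p-a can never be reached regardless of what Finn does, so varying those choices leaves every outcome unchanged.
Holding the reachable choices fixed and varying the unreachable ones freely already gives 2 × 2 = 4 equivalent strategies.
No other strategy reproduces this row, so those 4 are the full class: q/Lo/H/L, q/Lo/H/R, q/Lo/T/L, q/Lo/T/R.

4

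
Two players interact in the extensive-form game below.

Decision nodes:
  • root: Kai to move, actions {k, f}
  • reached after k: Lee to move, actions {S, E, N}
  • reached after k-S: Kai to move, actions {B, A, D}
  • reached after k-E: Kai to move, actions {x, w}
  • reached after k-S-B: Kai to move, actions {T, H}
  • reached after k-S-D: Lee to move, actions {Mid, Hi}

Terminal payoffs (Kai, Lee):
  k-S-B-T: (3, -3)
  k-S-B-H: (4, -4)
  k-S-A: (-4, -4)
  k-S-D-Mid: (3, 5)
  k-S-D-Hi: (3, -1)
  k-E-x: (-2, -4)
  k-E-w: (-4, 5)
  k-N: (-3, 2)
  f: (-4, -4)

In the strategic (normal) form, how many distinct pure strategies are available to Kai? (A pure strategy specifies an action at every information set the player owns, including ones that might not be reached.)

24

Kai owns the root with actions {k, f} — two choices.
Kai owns the node after k-S with actions {B, A, D} — three choices.
Kai owns the node after k-E with actions {x, w} — two choices.
Kai owns the node after k-S-B with actions {T, H} — two choices.
A pure strategy fixes one action at each information set independently, so the count is the product 2 × 3 × 2 × 2 = 24.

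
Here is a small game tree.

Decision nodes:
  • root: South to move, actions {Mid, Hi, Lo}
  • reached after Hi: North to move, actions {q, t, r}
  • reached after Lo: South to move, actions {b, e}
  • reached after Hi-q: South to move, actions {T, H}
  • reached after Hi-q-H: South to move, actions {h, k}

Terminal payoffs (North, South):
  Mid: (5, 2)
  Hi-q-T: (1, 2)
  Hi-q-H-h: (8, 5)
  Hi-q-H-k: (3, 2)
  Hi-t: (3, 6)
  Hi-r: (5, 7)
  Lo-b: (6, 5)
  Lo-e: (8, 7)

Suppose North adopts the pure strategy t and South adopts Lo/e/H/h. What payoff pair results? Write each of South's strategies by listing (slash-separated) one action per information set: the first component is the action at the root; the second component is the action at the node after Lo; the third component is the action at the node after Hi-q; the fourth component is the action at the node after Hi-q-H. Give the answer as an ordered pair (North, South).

Trace the play path from the root:
  South plays Lo
  South plays e at [Lo]
→ terminal payoff (8, 7).
(North's choice at the node after Hi is never reached on this path, so it doesn't affect the outcome.)

(8, 7)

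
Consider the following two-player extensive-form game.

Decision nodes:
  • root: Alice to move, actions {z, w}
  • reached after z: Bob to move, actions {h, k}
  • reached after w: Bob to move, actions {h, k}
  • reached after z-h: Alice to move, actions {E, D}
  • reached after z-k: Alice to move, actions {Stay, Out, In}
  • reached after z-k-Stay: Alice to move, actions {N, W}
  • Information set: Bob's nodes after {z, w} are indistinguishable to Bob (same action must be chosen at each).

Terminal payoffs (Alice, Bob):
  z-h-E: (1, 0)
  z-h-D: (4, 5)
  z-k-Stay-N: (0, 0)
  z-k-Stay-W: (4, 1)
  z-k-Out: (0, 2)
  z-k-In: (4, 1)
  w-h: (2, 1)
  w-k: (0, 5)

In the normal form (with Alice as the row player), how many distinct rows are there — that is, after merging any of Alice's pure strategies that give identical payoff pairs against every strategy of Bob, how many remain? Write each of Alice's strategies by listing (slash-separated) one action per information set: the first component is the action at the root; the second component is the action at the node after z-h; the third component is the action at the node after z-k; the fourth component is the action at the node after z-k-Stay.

7

Alice has 24 pure strategies: z/E/Stay/N, z/E/Stay/W, z/E/Out/N, z/E/Out/W, z/E/In/N, z/E/In/W, z/D/Stay/N, z/D/Stay/W, z/D/Out/N, z/D/Out/W, z/D/In/N, z/D/In/W, w/E/Stay/N, w/E/Stay/W, w/E/Out/N, w/E/Out/W, w/E/In/N, w/E/In/W, w/D/Stay/N, w/D/Stay/W, w/D/Out/N, w/D/Out/W, w/D/In/N, w/D/In/W. Columns: h, k.
{z/E/Stay/N} → row (1,0) (0,0)
{z/E/Stay/W, z/E/In/N, z/E/In/W} → row (1,0) (4,1)
{z/E/Out/N, z/E/Out/W} → row (1,0) (0,2)
{z/D/Stay/N} → row (4,5) (0,0)
{z/D/Stay/W, z/D/In/N, z/D/In/W} → row (4,5) (4,1)
{z/D/Out/N, z/D/Out/W} → row (4,5) (0,2)
{w/E/Stay/N, w/E/Stay/W, w/E/Out/N, w/E/Out/W, w/E/In/N, w/E/In/W, w/D/Stay/N, w/D/Stay/W, w/D/Out/N, w/D/Out/W, w/D/In/N, w/D/In/W} → row (2,1) (0,5)
That's 7 distinct rows out of 24 strategies.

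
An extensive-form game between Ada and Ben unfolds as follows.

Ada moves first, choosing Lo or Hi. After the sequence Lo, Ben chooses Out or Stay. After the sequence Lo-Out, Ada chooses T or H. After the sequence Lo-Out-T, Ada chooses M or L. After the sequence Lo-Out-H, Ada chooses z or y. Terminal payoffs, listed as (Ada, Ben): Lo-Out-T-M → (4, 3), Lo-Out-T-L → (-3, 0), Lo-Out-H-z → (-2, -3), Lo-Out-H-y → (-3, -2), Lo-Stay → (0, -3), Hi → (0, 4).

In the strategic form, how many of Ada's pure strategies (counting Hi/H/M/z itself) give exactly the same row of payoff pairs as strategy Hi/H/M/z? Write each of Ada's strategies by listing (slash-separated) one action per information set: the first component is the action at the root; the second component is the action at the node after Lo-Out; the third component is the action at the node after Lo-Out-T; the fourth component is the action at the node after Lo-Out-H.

8

Row for Hi/H/M/z (columns Out, Stay): (0,4) (0,4).
Under Hi/H/M/z, Ada's choice at the node after Lo-Out and at the node after Lo-Out-T and at the node after Lo-Out-H can never be reached regardless of what Ben does, so varying those choices leaves every outcome unchanged.
Holding the reachable choices fixed and varying the unreachable ones freely already gives 2 × 2 × 2 = 8 equivalent strategies.
No other strategy reproduces this row, so those 8 are the full class: Hi/T/M/z, Hi/T/M/y, Hi/T/L/z, Hi/T/L/y, Hi/H/M/z, Hi/H/M/y, Hi/H/L/z, Hi/H/L/y.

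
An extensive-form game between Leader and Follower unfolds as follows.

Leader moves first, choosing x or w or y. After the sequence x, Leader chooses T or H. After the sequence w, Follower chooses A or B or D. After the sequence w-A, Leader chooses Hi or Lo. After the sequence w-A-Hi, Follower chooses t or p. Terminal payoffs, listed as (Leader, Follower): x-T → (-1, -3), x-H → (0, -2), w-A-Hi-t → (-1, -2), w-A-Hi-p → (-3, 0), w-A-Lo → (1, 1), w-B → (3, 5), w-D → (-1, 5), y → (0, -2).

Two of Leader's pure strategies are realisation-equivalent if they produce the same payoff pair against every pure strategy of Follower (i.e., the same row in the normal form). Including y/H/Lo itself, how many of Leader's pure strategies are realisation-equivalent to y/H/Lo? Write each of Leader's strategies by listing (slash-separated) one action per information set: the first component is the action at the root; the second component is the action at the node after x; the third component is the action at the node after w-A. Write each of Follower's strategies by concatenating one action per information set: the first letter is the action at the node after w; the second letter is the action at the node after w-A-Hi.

Row for y/H/Lo (columns At, Ap, Bt, Bp, Dt, Dp): (0,-2) (0,-2) (0,-2) (0,-2) (0,-2) (0,-2).
Under y/H/Lo, Leader's choice at the node after x and at the node after w-A can never be reached regardless of what Follower does, so varying those choices leaves every outcome unchanged.
Holding the reachable choices fixed and varying the unreachable ones freely already gives 2 × 2 = 4 equivalent strategies.
Checking the remaining rows, x/H/Hi, x/H/Lo also happen to give the same payoffs in every column, bringing the total to 6: x/H/Hi, x/H/Lo, y/T/Hi, y/T/Lo, y/H/Hi, y/H/Lo.

6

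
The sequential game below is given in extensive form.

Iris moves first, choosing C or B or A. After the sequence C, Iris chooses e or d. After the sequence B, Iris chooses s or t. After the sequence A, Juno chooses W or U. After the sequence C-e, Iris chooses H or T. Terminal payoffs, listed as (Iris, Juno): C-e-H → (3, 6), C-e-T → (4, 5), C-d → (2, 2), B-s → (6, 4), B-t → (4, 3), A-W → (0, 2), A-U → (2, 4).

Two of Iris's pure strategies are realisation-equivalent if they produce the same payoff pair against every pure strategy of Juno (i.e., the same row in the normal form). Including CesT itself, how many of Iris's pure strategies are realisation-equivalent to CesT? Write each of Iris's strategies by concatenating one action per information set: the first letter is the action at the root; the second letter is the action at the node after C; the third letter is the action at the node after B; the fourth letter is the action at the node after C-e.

2

Row for CesT (columns W, U): (4,5) (4,5).
Under CesT, Iris's choice at the node after B can never be reached regardless of what Juno does, so varying those choices leaves every outcome unchanged.
Holding the reachable choices fixed and varying the unreachable one freely already gives 2 equivalent strategies.
No other strategy reproduces this row, so those 2 are the full class: CesT, CetT.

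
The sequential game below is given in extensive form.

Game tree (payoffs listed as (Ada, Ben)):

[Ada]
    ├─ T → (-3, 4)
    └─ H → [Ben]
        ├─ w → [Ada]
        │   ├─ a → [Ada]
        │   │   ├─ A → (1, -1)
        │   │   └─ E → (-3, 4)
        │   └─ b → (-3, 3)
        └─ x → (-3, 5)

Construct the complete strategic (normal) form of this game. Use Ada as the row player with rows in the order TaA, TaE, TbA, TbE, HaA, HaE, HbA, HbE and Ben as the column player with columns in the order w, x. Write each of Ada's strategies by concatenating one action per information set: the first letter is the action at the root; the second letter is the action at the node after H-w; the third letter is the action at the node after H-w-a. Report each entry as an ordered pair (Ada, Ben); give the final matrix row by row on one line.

Row TaA: w→(-3,4), x→(-3,4)
Row TaE: w→(-3,4), x→(-3,4)
Row TbA: w→(-3,4), x→(-3,4)
Row TbE: w→(-3,4), x→(-3,4)
Row HaA: w→(1,-1), x→(-3,5)
Row HaE: w→(-3,4), x→(-3,5)
Row HbA: w→(-3,3), x→(-3,5)
Row HbE: w→(-3,3), x→(-3,5)

TaA: (-3,4) (-3,4) | TaE: (-3,4) (-3,4) | TbA: (-3,4) (-3,4) | TbE: (-3,4) (-3,4) | HaA: (1,-1) (-3,5) | HaE: (-3,4) (-3,5) | HbA: (-3,3) (-3,5) | HbE: (-3,3) (-3,5)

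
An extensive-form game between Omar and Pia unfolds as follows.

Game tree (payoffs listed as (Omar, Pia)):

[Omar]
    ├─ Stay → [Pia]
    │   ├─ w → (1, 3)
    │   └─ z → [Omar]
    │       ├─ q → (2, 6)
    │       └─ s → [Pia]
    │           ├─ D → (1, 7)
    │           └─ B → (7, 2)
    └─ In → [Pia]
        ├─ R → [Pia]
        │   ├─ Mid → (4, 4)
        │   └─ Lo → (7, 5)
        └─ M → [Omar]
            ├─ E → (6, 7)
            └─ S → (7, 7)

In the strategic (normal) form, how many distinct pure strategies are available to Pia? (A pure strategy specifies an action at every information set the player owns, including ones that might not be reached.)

16

Pia owns the node after Stay with actions {w, z} — two choices.
Pia owns the node after In with actions {R, M} — two choices.
Pia owns the node after In-R with actions {Mid, Lo} — two choices.
Pia owns the node after Stay-z-s with actions {D, B} — two choices.
A pure strategy fixes one action at each information set independently, so the count is the product 2 × 2 × 2 × 2 = 16.
(For reference, Omar has 8 pure strategies, giving a 16×8 normal-form matrix.)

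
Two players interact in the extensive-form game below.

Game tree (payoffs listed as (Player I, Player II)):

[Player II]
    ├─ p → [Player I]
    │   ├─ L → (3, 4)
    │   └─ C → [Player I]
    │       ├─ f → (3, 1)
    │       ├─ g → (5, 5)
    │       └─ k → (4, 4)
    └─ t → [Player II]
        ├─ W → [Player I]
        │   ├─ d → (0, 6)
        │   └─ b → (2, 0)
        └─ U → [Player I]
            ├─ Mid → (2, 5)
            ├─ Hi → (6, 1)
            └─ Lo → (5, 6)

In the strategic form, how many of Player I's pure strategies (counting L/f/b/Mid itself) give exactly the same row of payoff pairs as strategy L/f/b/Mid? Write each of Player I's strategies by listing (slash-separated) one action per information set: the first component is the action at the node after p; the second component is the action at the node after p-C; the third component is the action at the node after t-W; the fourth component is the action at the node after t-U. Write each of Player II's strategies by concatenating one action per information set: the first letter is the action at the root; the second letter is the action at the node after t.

Row for L/f/b/Mid (columns pW, pU, tW, tU): (3,4) (3,4) (2,0) (2,5).
Under L/f/b/Mid, Player I's choice at the node after p-C can never be reached regardless of what Player II does, so varying those choices leaves every outcome unchanged.
Holding the reachable choices fixed and varying the unreachable one freely already gives 3 equivalent strategies.
No other strategy reproduces this row, so those 3 are the full class: L/f/b/Mid, L/g/b/Mid, L/k/b/Mid.

3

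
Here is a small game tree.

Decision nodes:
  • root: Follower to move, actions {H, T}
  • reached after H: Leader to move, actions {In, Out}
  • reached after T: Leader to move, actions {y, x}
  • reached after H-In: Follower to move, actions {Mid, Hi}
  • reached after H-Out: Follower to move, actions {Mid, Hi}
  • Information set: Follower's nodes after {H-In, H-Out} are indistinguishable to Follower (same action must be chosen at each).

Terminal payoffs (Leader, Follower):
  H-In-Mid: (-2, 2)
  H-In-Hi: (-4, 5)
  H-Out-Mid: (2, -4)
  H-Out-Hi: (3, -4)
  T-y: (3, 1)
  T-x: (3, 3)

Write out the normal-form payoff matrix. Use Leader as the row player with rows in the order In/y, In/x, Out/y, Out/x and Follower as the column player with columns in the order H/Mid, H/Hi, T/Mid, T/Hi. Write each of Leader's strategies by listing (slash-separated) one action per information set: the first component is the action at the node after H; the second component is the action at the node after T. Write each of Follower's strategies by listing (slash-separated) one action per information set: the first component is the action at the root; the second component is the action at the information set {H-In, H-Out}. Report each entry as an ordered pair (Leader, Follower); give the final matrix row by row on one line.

Row In/y: H/Mid→(-2,2), H/Hi→(-4,5), T/Mid→(3,1), T/Hi→(3,1)
Row In/x: H/Mid→(-2,2), H/Hi→(-4,5), T/Mid→(3,3), T/Hi→(3,3)
Row Out/y: H/Mid→(2,-4), H/Hi→(3,-4), T/Mid→(3,1), T/Hi→(3,1)
Row Out/x: H/Mid→(2,-4), H/Hi→(3,-4), T/Mid→(3,3), T/Hi→(3,3)

In/y: (-2,2) (-4,5) (3,1) (3,1) | In/x: (-2,2) (-4,5) (3,3) (3,3) | Out/y: (2,-4) (3,-4) (3,1) (3,1) | Out/x: (2,-4) (3,-4) (3,3) (3,3)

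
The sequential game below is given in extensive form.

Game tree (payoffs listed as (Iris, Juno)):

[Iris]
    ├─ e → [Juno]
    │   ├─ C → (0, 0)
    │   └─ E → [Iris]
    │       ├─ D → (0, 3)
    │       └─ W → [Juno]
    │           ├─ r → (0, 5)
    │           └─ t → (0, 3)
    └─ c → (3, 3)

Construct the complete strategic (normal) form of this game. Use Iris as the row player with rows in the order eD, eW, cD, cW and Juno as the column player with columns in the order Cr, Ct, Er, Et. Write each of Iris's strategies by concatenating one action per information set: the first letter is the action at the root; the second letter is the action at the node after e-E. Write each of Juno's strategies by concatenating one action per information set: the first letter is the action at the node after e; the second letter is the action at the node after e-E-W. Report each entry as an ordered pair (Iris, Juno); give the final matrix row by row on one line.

eD: (0,0) (0,0) (0,3) (0,3) | eW: (0,0) (0,0) (0,5) (0,3) | cD: (3,3) (3,3) (3,3) (3,3) | cW: (3,3) (3,3) (3,3) (3,3)

Row eD: Cr→(0,0), Ct→(0,0), Er→(0,3), Et→(0,3)
Row eW: Cr→(0,0), Ct→(0,0), Er→(0,5), Et→(0,3)
Row cD: Cr→(3,3), Ct→(3,3), Er→(3,3), Et→(3,3)
Row cW: Cr→(3,3), Ct→(3,3), Er→(3,3), Et→(3,3)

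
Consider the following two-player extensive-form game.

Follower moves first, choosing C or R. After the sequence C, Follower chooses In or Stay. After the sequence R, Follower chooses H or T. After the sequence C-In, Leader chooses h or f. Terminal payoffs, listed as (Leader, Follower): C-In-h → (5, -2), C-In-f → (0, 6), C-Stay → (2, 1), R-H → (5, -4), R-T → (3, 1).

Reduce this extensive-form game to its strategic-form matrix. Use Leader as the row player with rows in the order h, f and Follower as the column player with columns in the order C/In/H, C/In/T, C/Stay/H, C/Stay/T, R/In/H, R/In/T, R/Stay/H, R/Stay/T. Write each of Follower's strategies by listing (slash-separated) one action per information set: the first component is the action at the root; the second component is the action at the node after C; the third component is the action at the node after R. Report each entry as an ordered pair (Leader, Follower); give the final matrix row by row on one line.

       C/In/H   C/In/T  C/Stay/H  C/Stay/T   R/In/H   R/In/T  R/Stay/H  R/Stay/T
   h   (5,-2)   (5,-2)    (2,1)    (2,1)   (5,-4)    (3,1)   (5,-4)    (3,1)
   f    (0,6)    (0,6)    (2,1)    (2,1)   (5,-4)    (3,1)   (5,-4)    (3,1)

h: (5,-2) (5,-2) (2,1) (2,1) (5,-4) (3,1) (5,-4) (3,1) | f: (0,6) (0,6) (2,1) (2,1) (5,-4) (3,1) (5,-4) (3,1)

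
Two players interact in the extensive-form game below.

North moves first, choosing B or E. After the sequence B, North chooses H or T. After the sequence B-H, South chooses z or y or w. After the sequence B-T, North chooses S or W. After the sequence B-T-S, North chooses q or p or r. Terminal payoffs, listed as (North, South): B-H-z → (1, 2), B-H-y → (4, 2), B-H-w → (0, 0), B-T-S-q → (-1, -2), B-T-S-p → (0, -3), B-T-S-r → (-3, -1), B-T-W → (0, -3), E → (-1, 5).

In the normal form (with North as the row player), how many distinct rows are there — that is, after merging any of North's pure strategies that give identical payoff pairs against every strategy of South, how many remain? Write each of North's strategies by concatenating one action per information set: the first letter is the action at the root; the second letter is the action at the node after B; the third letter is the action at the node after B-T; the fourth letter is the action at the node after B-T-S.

5

North has 24 pure strategies: BHSq, BHSp, BHSr, BHWq, BHWp, BHWr, BTSq, BTSp, BTSr, BTWq, BTWp, BTWr, EHSq, EHSp, EHSr, EHWq, EHWp, EHWr, ETSq, ETSp, ETSr, ETWq, ETWp, ETWr. Columns: z, y, w.
{BHSq, BHSp, BHSr, BHWq, BHWp, BHWr} → row (1,2) (4,2) (0,0)
{BTSq} → row (-1,-2) (-1,-2) (-1,-2)
{BTSp, BTWq, BTWp, BTWr} → row (0,-3) (0,-3) (0,-3)
{BTSr} → row (-3,-1) (-3,-1) (-3,-1)
{EHSq, EHSp, EHSr, EHWq, EHWp, EHWr, ETSq, ETSp, ETSr, ETWq, ETWp, ETWr} → row (-1,5) (-1,5) (-1,5)
That's 5 distinct rows out of 24 strategies.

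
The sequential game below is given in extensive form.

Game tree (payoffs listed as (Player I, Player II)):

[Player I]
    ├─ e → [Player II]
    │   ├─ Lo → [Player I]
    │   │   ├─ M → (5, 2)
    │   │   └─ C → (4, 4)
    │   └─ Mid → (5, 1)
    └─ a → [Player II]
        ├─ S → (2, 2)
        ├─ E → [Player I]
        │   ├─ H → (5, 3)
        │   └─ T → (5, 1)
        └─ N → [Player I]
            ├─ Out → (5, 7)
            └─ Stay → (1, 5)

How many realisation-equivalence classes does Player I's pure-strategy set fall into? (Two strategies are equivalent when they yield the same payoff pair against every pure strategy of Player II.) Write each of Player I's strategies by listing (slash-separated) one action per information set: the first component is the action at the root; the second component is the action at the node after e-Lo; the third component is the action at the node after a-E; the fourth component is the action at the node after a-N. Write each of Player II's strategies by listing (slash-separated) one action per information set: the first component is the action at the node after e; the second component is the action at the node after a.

Player I has 16 pure strategies: e/M/H/Out, e/M/H/Stay, e/M/T/Out, e/M/T/Stay, e/C/H/Out, e/C/H/Stay, e/C/T/Out, e/C/T/Stay, a/M/H/Out, a/M/H/Stay, a/M/T/Out, a/M/T/Stay, a/C/H/Out, a/C/H/Stay, a/C/T/Out, a/C/T/Stay. Columns: Lo/S, Lo/E, Lo/N, Mid/S, Mid/E, Mid/N.
{e/M/H/Out, e/M/H/Stay, e/M/T/Out, e/M/T/Stay} → row (5,2) (5,2) (5,2) (5,1) (5,1) (5,1)
{e/C/H/Out, e/C/H/Stay, e/C/T/Out, e/C/T/Stay} → row (4,4) (4,4) (4,4) (5,1) (5,1) (5,1)
{a/M/H/Out, a/C/H/Out} → row (2,2) (5,3) (5,7) (2,2) (5,3) (5,7)
{a/M/H/Stay, a/C/H/Stay} → row (2,2) (5,3) (1,5) (2,2) (5,3) (1,5)
{a/M/T/Out, a/C/T/Out} → row (2,2) (5,1) (5,7) (2,2) (5,1) (5,7)
{a/M/T/Stay, a/C/T/Stay} → row (2,2) (5,1) (1,5) (2,2) (5,1) (1,5)
That's 6 distinct rows out of 16 strategies.

6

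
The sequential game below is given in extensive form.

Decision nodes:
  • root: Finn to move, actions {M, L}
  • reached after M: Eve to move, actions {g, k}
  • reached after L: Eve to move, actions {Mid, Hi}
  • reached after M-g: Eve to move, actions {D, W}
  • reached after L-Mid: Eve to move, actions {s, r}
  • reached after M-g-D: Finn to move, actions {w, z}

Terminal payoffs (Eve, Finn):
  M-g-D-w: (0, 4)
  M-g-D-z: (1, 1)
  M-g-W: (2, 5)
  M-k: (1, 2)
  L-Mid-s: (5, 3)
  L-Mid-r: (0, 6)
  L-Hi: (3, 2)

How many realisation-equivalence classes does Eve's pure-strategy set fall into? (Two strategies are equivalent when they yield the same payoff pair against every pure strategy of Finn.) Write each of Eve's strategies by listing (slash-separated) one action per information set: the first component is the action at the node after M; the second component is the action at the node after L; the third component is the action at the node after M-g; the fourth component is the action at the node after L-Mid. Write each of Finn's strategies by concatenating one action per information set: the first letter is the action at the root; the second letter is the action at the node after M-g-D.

Eve has 16 pure strategies: g/Mid/D/s, g/Mid/D/r, g/Mid/W/s, g/Mid/W/r, g/Hi/D/s, g/Hi/D/r, g/Hi/W/s, g/Hi/W/r, k/Mid/D/s, k/Mid/D/r, k/Mid/W/s, k/Mid/W/r, k/Hi/D/s, k/Hi/D/r, k/Hi/W/s, k/Hi/W/r. Columns: Mw, Mz, Lw, Lz.
{g/Mid/D/s} → row (0,4) (1,1) (5,3) (5,3)
{g/Mid/D/r} → row (0,4) (1,1) (0,6) (0,6)
{g/Mid/W/s} → row (2,5) (2,5) (5,3) (5,3)
{g/Mid/W/r} → row (2,5) (2,5) (0,6) (0,6)
{g/Hi/D/s, g/Hi/D/r} → row (0,4) (1,1) (3,2) (3,2)
{g/Hi/W/s, g/Hi/W/r} → row (2,5) (2,5) (3,2) (3,2)
{k/Mid/D/s, k/Mid/W/s} → row (1,2) (1,2) (5,3) (5,3)
{k/Mid/D/r, k/Mid/W/r} → row (1,2) (1,2) (0,6) (0,6)
{k/Hi/D/s, k/Hi/D/r, k/Hi/W/s, k/Hi/W/r} → row (1,2) (1,2) (3,2) (3,2)
That's 9 distinct rows out of 16 strategies.

9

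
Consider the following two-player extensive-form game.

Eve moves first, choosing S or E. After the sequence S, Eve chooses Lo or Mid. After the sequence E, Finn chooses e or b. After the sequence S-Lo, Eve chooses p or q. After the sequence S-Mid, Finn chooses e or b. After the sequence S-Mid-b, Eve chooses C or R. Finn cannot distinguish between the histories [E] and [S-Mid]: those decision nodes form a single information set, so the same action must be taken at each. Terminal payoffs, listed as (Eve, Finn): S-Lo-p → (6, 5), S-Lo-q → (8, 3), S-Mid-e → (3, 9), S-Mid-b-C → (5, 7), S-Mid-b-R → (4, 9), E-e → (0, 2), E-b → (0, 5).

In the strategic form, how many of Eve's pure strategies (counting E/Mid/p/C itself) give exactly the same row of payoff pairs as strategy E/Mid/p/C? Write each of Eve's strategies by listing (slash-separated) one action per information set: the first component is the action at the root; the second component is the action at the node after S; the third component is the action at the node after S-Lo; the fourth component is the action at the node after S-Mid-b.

8

Row for E/Mid/p/C (columns e, b): (0,2) (0,5).
Under E/Mid/p/C, Eve's choice at the node after S and at the node after S-Lo and at the node after S-Mid-b can never be reached regardless of what Finn does, so varying those choices leaves every outcome unchanged.
Holding the reachable choices fixed and varying the unreachable ones freely already gives 2 × 2 × 2 = 8 equivalent strategies.
No other strategy reproduces this row, so those 8 are the full class: E/Lo/p/C, E/Lo/p/R, E/Lo/q/C, E/Lo/q/R, E/Mid/p/C, E/Mid/p/R, E/Mid/q/C, E/Mid/q/R.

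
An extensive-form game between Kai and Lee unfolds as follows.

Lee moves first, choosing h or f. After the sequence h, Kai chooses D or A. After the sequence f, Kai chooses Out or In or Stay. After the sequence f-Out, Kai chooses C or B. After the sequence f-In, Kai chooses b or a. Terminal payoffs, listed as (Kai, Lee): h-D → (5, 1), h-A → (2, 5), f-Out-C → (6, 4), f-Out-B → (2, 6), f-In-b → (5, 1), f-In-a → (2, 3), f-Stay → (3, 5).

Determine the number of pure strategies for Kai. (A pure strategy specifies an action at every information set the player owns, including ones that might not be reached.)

24

Kai owns the node after h with actions {D, A} — two choices.
Kai owns the node after f with actions {Out, In, Stay} — three choices.
Kai owns the node after f-Out with actions {C, B} — two choices.
Kai owns the node after f-In with actions {b, a} — two choices.
A pure strategy fixes one action at each information set independently, so the count is the product 2 × 3 × 2 × 2 = 24.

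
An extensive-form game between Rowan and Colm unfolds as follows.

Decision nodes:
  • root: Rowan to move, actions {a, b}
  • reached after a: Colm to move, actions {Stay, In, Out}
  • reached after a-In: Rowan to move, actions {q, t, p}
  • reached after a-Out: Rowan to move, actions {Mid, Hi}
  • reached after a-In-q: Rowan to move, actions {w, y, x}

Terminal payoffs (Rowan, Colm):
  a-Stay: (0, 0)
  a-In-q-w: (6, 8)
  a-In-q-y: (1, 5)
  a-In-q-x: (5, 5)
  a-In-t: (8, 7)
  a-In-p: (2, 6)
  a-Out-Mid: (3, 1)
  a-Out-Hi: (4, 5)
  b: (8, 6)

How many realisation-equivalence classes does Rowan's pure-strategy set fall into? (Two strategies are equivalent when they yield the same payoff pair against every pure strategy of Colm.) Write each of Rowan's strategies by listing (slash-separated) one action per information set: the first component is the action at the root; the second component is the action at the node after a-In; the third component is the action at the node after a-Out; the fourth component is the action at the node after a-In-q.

Rowan has 36 pure strategies: a/q/Mid/w, a/q/Mid/y, a/q/Mid/x, a/q/Hi/w, a/q/Hi/y, a/q/Hi/x, a/t/Mid/w, a/t/Mid/y, a/t/Mid/x, a/t/Hi/w, a/t/Hi/y, a/t/Hi/x, a/p/Mid/w, a/p/Mid/y, a/p/Mid/x, a/p/Hi/w, a/p/Hi/y, a/p/Hi/x, b/q/Mid/w, b/q/Mid/y, b/q/Mid/x, b/q/Hi/w, b/q/Hi/y, b/q/Hi/x, b/t/Mid/w, b/t/Mid/y, b/t/Mid/x, b/t/Hi/w, b/t/Hi/y, b/t/Hi/x, b/p/Mid/w, b/p/Mid/y, b/p/Mid/x, b/p/Hi/w, b/p/Hi/y, b/p/Hi/x. Columns: Stay, In, Out.
{a/q/Mid/w} → row (0,0) (6,8) (3,1)
{a/q/Mid/y} → row (0,0) (1,5) (3,1)
{a/q/Mid/x} → row (0,0) (5,5) (3,1)
{a/q/Hi/w} → row (0,0) (6,8) (4,5)
{a/q/Hi/y} → row (0,0) (1,5) (4,5)
{a/q/Hi/x} → row (0,0) (5,5) (4,5)
{a/t/Mid/w, a/t/Mid/y, a/t/Mid/x} → row (0,0) (8,7) (3,1)
{a/t/Hi/w, a/t/Hi/y, a/t/Hi/x} → row (0,0) (8,7) (4,5)
{a/p/Mid/w, a/p/Mid/y, a/p/Mid/x} → row (0,0) (2,6) (3,1)
{a/p/Hi/w, a/p/Hi/y, a/p/Hi/x} → row (0,0) (2,6) (4,5)
{b/q/Mid/w, b/q/Mid/y, b/q/Mid/x, b/q/Hi/w, b/q/Hi/y, b/q/Hi/x, b/t/Mid/w, b/t/Mid/y, b/t/Mid/x, b/t/Hi/w, b/t/Hi/y, b/t/Hi/x, b/p/Mid/w, b/p/Mid/y, b/p/Mid/x, b/p/Hi/w, b/p/Hi/y, b/p/Hi/x} → row (8,6) (8,6) (8,6)
That's 11 distinct rows out of 36 strategies.

11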